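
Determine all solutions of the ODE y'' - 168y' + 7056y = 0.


Characteristic equation: r² - 168r + 7056 = 0, i.e. (r - 84)² = 0.
Repeated root r = 84; include an x factor for the second linearly independent solution.
General solution: y = (C₁ + C₂x)e^(84x).


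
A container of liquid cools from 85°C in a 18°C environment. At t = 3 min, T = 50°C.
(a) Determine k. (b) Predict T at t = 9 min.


Newton's law: T(t) = T_a + (T₀ - T_a)e^(-kt).
(a) Use T(3) = 50: (50 - 18)/(85 - 18) = e^(-k·3), so k = -ln(0.478)/3 ≈ 0.2463.
(b) Apply k to t = 9: T(9) = 18 + (67)e^(-2.217) ≈ 25.3°C.


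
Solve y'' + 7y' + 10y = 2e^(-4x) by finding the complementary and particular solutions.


Characteristic roots of r² + 7r + 10 = 0 are -2, -5.
y_h = C₁e^(-2x) + C₂e^(-5x).
Forcing exponent -4 is not a characteristic root; try y_p = Ae^(-4x).
Substitute: A·(16 + (7)·-4 + (10)) = A·-2 = 2, so A = -1.
General solution: y = C₁e^(-2x) + C₂e^(-5x) - e^(-4x).


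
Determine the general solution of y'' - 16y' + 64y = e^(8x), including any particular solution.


Characteristic polynomial (r - 8)² = 0; repeated root r = 8.
y_h = (C₁ + C₂x)e^(8x). Forcing matches the repeated root (resonance), so try y_p = Ax² e^(8x).
Substitute and solve for A: 2A = 1, so A = 1/2.
General solution: y = (C₁ + C₂x + (1/2)x²)e^(8x).


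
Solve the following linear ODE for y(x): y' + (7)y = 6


P(x) = 7, Q(x) = 6; integrating factor μ = e^(7x).
(μ y)' = 6e^(7x) ⇒ μ y = (6/7)e^(7x) + C.
Divide by μ: y = 6/7 + Ce^(-7x).


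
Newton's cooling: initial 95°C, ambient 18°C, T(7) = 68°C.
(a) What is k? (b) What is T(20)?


Newton's law: T(t) = T_a + (T₀ - T_a)e^(-kt).
(a) Use T(7) = 68: (68 - 18)/(95 - 18) = e^(-k·7), so k = -ln(0.649)/7 ≈ 0.0617.
(b) Apply k to t = 20: T(20) = 18 + (77)e^(-1.234) ≈ 40.4°C.


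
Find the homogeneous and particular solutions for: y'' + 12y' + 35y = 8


Characteristic roots of r² + 12r + 35 = 0 are -5, -7.
y_h = C₁e^(-5x) + C₂e^(-7x).
Constant forcing; try y_p = A. Then 35A = 8 ⇒ A = 8/35.
General solution: y = C₁e^(-5x) + C₂e^(-7x) + 8/35.


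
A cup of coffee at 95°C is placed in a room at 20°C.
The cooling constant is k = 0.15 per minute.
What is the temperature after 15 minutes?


Newton's law: dT/dt = -k(T - T_a) has solution T(t) = T_a + (T₀ - T_a)e^(-kt).
Plug in T_a = 20, T₀ = 95, k = 0.15, t = 15: T(15) = 20 + (75)e^(-2.25) ≈ 27.9°C.


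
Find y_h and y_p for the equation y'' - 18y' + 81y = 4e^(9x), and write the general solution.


Characteristic polynomial (r - 9)² = 0; repeated root r = 9.
y_h = (C₁ + C₂x)e^(9x). Forcing matches the repeated root (resonance), so try y_p = Ax² e^(9x).
Substitute and solve for A: 2A = 4, so A = 2.
General solution: y = (C₁ + C₂x + 2x²)e^(9x).


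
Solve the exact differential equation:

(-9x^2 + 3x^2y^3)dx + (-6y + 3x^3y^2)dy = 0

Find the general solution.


Check exactness: ∂M/∂y = 9x^2y^2 and ∂N/∂x = 9x^2y^2; equal, so the equation is exact.
Integrate M with respect to x (treating y as constant): ∫M dx = -3x^3 + x^3y^3 + h(y).
Differentiate w.r.t. y and set equal to N: the x-dependent terms already match, leaving h'(y) = -6y. Integrate: h(y) = -3y^2.
So F(x,y) = -3x^3 - 3y^2 + x^3y^3.
General solution: -3x^3 - 3y^2 + x^3y^3 = C.


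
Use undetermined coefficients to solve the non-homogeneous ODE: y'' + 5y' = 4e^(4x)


Characteristic roots of r² + 5r = 0 are -5, 0.
y_h = C₁e^(-5x) + C₂.
Forcing exponent 4 is not a characteristic root; try y_p = Ae^(4x).
Substitute: A·(16 + (5)·4 + (0)) = A·36 = 4, so A = 1/9.
General solution: y = C₁e^(-5x) + C₂ + (1/9)e^(4x).


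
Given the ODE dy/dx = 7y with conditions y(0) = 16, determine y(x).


General solution of y' = 7y is y = Ce^(7x).
Apply y(0) = 16: C = 16.
Particular solution: y = 16e^(7x).


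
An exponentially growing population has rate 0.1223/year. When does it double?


Exponential growth: P(t) = P₀ e^(0.1223t). Set P(t)/P₀ = 2: e^(0.1223t) = 2.
Solve: t = ln(2)/0.1223 ≈ 5.67 years.


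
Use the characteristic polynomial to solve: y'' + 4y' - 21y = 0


Characteristic equation: r² + 4r - 21 = 0.
Factor: (r - 3)(r + 7) = 0 ⇒ r = 3, -7 (distinct real).
General solution: y = C₁e^(3x) + C₂e^(-7x).


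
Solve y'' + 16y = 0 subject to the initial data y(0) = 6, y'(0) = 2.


Characteristic roots of r² + 16 = 0 are ±4i, so y = C₁cos(4x) + C₂sin(4x).
Apply y(0) = 6: C₁ = 6. Differentiate and apply y'(0) = 2: 4·C₂ = 2, so C₂ = 1/2.
Particular solution: y = 6cos(4x) + (1/2)sin(4x).


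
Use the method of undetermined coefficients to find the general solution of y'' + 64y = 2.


Homogeneous part: r² + 64 = 0 ⇒ r = ±8i, so y_h = C₁cos(8x) + C₂sin(8x).
Try constant y_p = A; plug in: 64A = 2 ⇒ A = 1/32.
General solution: y = C₁cos(8x) + C₂sin(8x) + 1/32.


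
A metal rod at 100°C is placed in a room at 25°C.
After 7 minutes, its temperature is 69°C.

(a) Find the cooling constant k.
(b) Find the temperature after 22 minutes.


Newton's law: T(t) = T_a + (T₀ - T_a)e^(-kt).
(a) Use T(7) = 69: (69 - 25)/(100 - 25) = e^(-k·7), so k = -ln(0.587)/7 ≈ 0.0762.
(b) Apply k to t = 22: T(22) = 25 + (75)e^(-1.676) ≈ 39.0°C.


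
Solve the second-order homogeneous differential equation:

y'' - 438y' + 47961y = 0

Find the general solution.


Characteristic equation: r² - 438r + 47961 = 0, i.e. (r - 219)² = 0.
Repeated root r = 219; include an x factor for the second linearly independent solution.
General solution: y = (C₁ + C₂x)e^(219x).


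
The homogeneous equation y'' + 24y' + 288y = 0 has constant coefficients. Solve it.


Characteristic equation: r² + 24r + 288 = 0.
Discriminant is negative; roots r = -12 ± 12i (complex conjugate pair).
General solution uses e^(α x)(C₁ cos(β x) + C₂ sin(β x)): y = e^(-12x)(C₁cos(12x) + C₂sin(12x)).


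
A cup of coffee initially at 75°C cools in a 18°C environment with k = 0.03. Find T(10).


Newton's law: dT/dt = -k(T - T_a) has solution T(t) = T_a + (T₀ - T_a)e^(-kt).
Plug in T_a = 18, T₀ = 75, k = 0.03, t = 10: T(10) = 18 + (57)e^(-0.30) ≈ 60.2°C.


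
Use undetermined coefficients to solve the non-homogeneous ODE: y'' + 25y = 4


Homogeneous part: r² + 25 = 0 ⇒ r = ±5i, so y_h = C₁cos(5x) + C₂sin(5x).
Try constant y_p = A; plug in: 25A = 4 ⇒ A = 4/25.
General solution: y = C₁cos(5x) + C₂sin(5x) + 4/25.


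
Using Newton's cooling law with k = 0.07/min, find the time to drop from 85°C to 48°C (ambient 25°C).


From T(t) = T_a + (T₀ - T_a)e^(-kt), set T(t) = 48:
(48 - 25) / (85 - 25) = e^(-0.07t), so t = -ln(0.383)/0.07 ≈ 13.7 minutes.


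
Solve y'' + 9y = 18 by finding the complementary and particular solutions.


Homogeneous part: r² + 9 = 0 ⇒ r = ±3i, so y_h = C₁cos(3x) + C₂sin(3x).
Try constant y_p = A; plug in: 9A = 18 ⇒ A = 2.
General solution: y = C₁cos(3x) + C₂sin(3x) + 2.


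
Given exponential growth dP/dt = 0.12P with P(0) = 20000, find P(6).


The ODE dP/dt = 0.12P has solution P(t) = P(0)e^(0.12t).
Substitute P(0) = 20000 and t = 6: P(6) = 20000 e^(0.72) ≈ 41089.


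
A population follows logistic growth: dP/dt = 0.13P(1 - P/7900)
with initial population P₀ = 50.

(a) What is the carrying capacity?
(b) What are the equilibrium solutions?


Logistic ODE dP/dt = 0.13P(1 - P/7900) has equilibria where dP/dt = 0, i.e. P = 0 or P = 7900.
The coefficient (1 - P/K) = 0 when P = K, identifying K = 7900 as the carrying capacity.
(a) K = 7900; (b) equilibria P = 0 and P = 7900.


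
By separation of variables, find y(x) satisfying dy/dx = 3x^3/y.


Separate variables: y dy = 3x^3 dx.
Integrate both sides: y²/2 = (3/4)x^4 + C₀.
Multiply by 2: y² = (3/2)x^4 + C.


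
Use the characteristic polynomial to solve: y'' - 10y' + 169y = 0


Characteristic equation: r² - 10r + 169 = 0.
Discriminant is negative; roots r = 5 ± 12i (complex conjugate pair).
General solution uses e^(α x)(C₁ cos(β x) + C₂ sin(β x)): y = e^(5x)(C₁cos(12x) + C₂sin(12x)).


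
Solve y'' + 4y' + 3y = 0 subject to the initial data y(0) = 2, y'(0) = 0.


Characteristic roots of r² + 4r + 3 = 0 are -1, -3.
General solution y = c₁ e^(-x) + c₂ e^(-3x).
Apply y(0) = 2: c₁ + c₂ = 2. Apply y'(0) = 0: -1 c₁ - 3 c₂ = 0.
Solve: c₁ = 3, c₂ = -1.
Particular solution: y = 3e^(-x) - e^(-3x).


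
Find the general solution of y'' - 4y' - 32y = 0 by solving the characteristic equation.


Characteristic equation: r² - 4r - 32 = 0.
Factor: (r + 4)(r - 8) = 0 ⇒ r = -4, 8 (distinct real).
General solution: y = C₁e^(-4x) + C₂e^(8x).


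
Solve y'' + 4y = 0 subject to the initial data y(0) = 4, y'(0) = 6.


Characteristic roots of r² + 4 = 0 are ±2i, so y = C₁cos(2x) + C₂sin(2x).
Apply y(0) = 4: C₁ = 4. Differentiate and apply y'(0) = 6: 2·C₂ = 6, so C₂ = 3.
Particular solution: y = 4cos(2x) + 3sin(2x).


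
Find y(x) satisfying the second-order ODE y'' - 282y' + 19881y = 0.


Characteristic equation: r² - 282r + 19881 = 0, i.e. (r - 141)² = 0.
Repeated root r = 141; include an x factor for the second linearly independent solution.
General solution: y = (C₁ + C₂x)e^(141x).


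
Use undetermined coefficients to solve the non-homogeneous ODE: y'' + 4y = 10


Homogeneous part: r² + 4 = 0 ⇒ r = ±2i, so y_h = C₁cos(2x) + C₂sin(2x).
Try constant y_p = A; plug in: 4A = 10 ⇒ A = 5/2.
General solution: y = C₁cos(2x) + C₂sin(2x) + 5/2.


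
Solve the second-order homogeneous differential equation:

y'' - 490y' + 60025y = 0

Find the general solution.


Characteristic equation: r² - 490r + 60025 = 0, i.e. (r - 245)² = 0.
Repeated root r = 245; include an x factor for the second linearly independent solution.
General solution: y = (C₁ + C₂x)e^(245x).


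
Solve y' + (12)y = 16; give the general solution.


P(x) = 12, Q(x) = 16; integrating factor μ = e^(12x).
(μ y)' = 16e^(12x) ⇒ μ y = (4/3)e^(12x) + C.
Divide by μ: y = 4/3 + Ce^(-12x).


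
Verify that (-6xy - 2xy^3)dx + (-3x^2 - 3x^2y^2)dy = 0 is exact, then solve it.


Check exactness: ∂M/∂y = -6x - 6xy^2 and ∂N/∂x = -6x - 6xy^2; equal, so the equation is exact.
Integrate M with respect to x (treating y as constant): ∫M dx = -3x^2y - x^2y^3 + h(y).
Differentiate w.r.t. y and set equal to N: all terms match, so h'(y) = 0 and h is a constant absorbed into C.
General solution: -3x^2y - x^2y^3 = C.


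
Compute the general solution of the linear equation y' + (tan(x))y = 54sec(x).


P(x) = tan(x) ⇒ μ = e^(∫tan(x)dx) = sec(x).
(sec(x) y)' = 54sec²(x) ⇒ sec(x) y = 54tan(x) + C.
Multiply by cos(x): y = 54sin(x) + C·cos(x).


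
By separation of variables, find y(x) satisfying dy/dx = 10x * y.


Separate variables: dy/y = 10x dx.
Integrate: ln|y| = 5x^2 + C₀.
Exponentiate: y = Ce^(5x^2).


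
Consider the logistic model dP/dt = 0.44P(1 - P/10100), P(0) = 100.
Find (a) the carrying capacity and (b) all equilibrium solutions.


Logistic ODE dP/dt = 0.44P(1 - P/10100) has equilibria where dP/dt = 0, i.e. P = 0 or P = 10100.
The coefficient (1 - P/K) = 0 when P = K, identifying K = 10100 as the carrying capacity.
(a) K = 10100; (b) equilibria P = 0 and P = 10100.


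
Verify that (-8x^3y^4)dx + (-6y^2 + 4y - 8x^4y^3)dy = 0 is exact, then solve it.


Check exactness: ∂M/∂y = -32x^3y^3 and ∂N/∂x = -32x^3y^3; equal, so the equation is exact.
Integrate M with respect to x (treating y as constant): ∫M dx = -2x^4y^4 + h(y).
Differentiate w.r.t. y and set equal to N: the x-dependent terms already match, leaving h'(y) = -6y^2 + 4y. Integrate: h(y) = -2y^3 + 2y^2.
So F(x,y) = -2y^3 + 2y^2 - 2x^4y^4.
General solution: -2y^3 + 2y^2 - 2x^4y^4 = C.


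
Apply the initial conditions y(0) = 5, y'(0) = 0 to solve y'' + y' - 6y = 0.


Characteristic roots of r² + r - 6 = 0 are -3, 2.
General solution y = c₁ e^(-3x) + c₂ e^(2x).
Apply y(0) = 5: c₁ + c₂ = 5. Apply y'(0) = 0: -3 c₁ + 2 c₂ = 0.
Solve: c₁ = 2, c₂ = 3.
Particular solution: y = 2e^(-3x) + 3e^(2x).


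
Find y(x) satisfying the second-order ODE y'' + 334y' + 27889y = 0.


Characteristic equation: r² + 334r + 27889 = 0, i.e. (r + 167)² = 0.
Repeated root r = -167; include an x factor for the second linearly independent solution.
General solution: y = (C₁ + C₂x)e^(-167x).


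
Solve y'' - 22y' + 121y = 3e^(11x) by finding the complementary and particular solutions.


Characteristic polynomial (r - 11)² = 0; repeated root r = 11.
y_h = (C₁ + C₂x)e^(11x). Forcing matches the repeated root (resonance), so try y_p = Ax² e^(11x).
Substitute and solve for A: 2A = 3, so A = 3/2.
General solution: y = (C₁ + C₂x + (3/2)x²)e^(11x).


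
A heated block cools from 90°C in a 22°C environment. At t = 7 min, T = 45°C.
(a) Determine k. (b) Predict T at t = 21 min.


Newton's law: T(t) = T_a + (T₀ - T_a)e^(-kt).
(a) Use T(7) = 45: (45 - 22)/(90 - 22) = e^(-k·7), so k = -ln(0.338)/7 ≈ 0.1549.
(b) Apply k to t = 21: T(21) = 22 + (68)e^(-3.252) ≈ 24.6°C.


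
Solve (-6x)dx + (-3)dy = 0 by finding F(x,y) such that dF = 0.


Check exactness: ∂M/∂y = 0 and ∂N/∂x = 0; equal, so the equation is exact.
Integrate M with respect to x (treating y as constant): ∫M dx = -3x^2 + h(y).
Differentiate w.r.t. y and set equal to N: the x-dependent terms already match, leaving h'(y) = -3. Integrate: h(y) = -3y.
So F(x,y) = -3x^2 - 3y.
General solution: -3x^2 - 3y = C.


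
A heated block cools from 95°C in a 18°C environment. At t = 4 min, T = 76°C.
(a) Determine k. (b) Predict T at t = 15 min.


Newton's law: T(t) = T_a + (T₀ - T_a)e^(-kt).
(a) Use T(4) = 76: (76 - 18)/(95 - 18) = e^(-k·4), so k = -ln(0.753)/4 ≈ 0.0708.
(b) Apply k to t = 15: T(15) = 18 + (77)e^(-1.063) ≈ 44.6°C.


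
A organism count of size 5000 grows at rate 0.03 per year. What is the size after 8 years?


The ODE dP/dt = 0.03P has solution P(t) = P(0)e^(0.03t).
Substitute P(0) = 5000 and t = 8: P(8) = 5000 e^(0.24) ≈ 6356.


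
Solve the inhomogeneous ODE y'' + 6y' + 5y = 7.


Characteristic roots of r² + 6r + 5 = 0 are -5, -1.
y_h = C₁e^(-5x) + C₂e^(-x).
Constant forcing; try y_p = A. Then 5A = 7 ⇒ A = 7/5.
General solution: y = C₁e^(-5x) + C₂e^(-x) + 7/5.


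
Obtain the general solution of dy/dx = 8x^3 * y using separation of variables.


Separate variables: dy/y = 8x^3 dx.
Integrate: ln|y| = 2x^4 + C₀.
Exponentiate: y = Ce^(2x^4).


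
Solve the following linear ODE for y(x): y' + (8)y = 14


P(x) = 8, Q(x) = 14; integrating factor μ = e^(8x).
(μ y)' = 14e^(8x) ⇒ μ y = (7/4)e^(8x) + C.
Divide by μ: y = 7/4 + Ce^(-8x).


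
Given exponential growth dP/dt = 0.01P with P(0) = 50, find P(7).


The ODE dP/dt = 0.01P has solution P(t) = P(0)e^(0.01t).
Substitute P(0) = 50 and t = 7: P(7) = 50 e^(0.07) ≈ 54.


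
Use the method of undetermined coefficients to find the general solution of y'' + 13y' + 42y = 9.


Characteristic roots of r² + 13r + 42 = 0 are -6, -7.
y_h = C₁e^(-6x) + C₂e^(-7x).
Constant forcing; try y_p = A. Then 42A = 9 ⇒ A = 3/14.
General solution: y = C₁e^(-6x) + C₂e^(-7x) + 3/14.


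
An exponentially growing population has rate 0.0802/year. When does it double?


Exponential growth: P(t) = P₀ e^(0.0802t). Set P(t)/P₀ = 2: e^(0.0802t) = 2.
Solve: t = ln(2)/0.0802 ≈ 8.64 years.


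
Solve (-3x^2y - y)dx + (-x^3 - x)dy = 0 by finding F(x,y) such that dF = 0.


Check exactness: ∂M/∂y = -3x^2 - 1 and ∂N/∂x = -3x^2 - 1; equal, so the equation is exact.
Integrate M with respect to x (treating y as constant): ∫M dx = -x^3y - xy + h(y).
Differentiate w.r.t. y and set equal to N: all terms match, so h'(y) = 0 and h is a constant absorbed into C.
General solution: -x^3y - xy = C.


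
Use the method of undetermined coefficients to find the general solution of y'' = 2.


Characteristic polynomial (r - 0)² = 0; repeated root r = 0.
y_h = (C₁ + C₂x). Forcing matches the repeated root (resonance), so try y_p = Ax².
Substitute and solve for A: 2A = 2, so A = 1.
General solution: y = C₁ + C₂x + x².


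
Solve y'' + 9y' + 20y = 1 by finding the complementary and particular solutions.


Characteristic roots of r² + 9r + 20 = 0 are -5, -4.
y_h = C₁e^(-5x) + C₂e^(-4x).
Constant forcing; try y_p = A. Then 20A = 1 ⇒ A = 1/20.
General solution: y = C₁e^(-5x) + C₂e^(-4x) + 1/20.


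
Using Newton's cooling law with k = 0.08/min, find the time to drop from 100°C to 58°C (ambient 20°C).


From T(t) = T_a + (T₀ - T_a)e^(-kt), set T(t) = 58:
(58 - 20) / (100 - 20) = e^(-0.08t), so t = -ln(0.475)/0.08 ≈ 9.3 minutes.


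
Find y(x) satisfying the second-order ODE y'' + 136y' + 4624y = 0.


Characteristic equation: r² + 136r + 4624 = 0, i.e. (r + 68)² = 0.
Repeated root r = -68; include an x factor for the second linearly independent solution.
General solution: y = (C₁ + C₂x)e^(-68x).


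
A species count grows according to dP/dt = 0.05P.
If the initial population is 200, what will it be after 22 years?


The ODE dP/dt = 0.05P has solution P(t) = P(0)e^(0.05t).
Substitute P(0) = 200 and t = 22: P(22) = 200 e^(1.10) ≈ 601.


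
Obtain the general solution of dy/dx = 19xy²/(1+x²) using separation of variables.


Separate: dy/y² = 19x/(1+x²) dx.
Integrate LHS: ∫ dy/y² = -1/y.
Integrate RHS via u = 1+x²: (19/2)ln(1+x²) + C.
Result: -1/y = (19/2)ln(1+x²) + C.


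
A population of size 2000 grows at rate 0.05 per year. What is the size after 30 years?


The ODE dP/dt = 0.05P has solution P(t) = P(0)e^(0.05t).
Substitute P(0) = 2000 and t = 30: P(30) = 2000 e^(1.50) ≈ 8963.


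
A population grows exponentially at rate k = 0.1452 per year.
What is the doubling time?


Exponential growth: P(t) = P₀ e^(0.1452t). Set P(t)/P₀ = 2: e^(0.1452t) = 2.
Solve: t = ln(2)/0.1452 ≈ 4.77 years.


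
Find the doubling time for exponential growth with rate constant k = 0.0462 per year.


Exponential growth: P(t) = P₀ e^(0.0462t). Set P(t)/P₀ = 2: e^(0.0462t) = 2.
Solve: t = ln(2)/0.0462 ≈ 15.00 years.


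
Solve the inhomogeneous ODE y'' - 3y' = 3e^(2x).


Characteristic roots of r² - 3r = 0 are 0, 3.
y_h = C₁ + C₂e^(3x).
Forcing exponent 2 is not a characteristic root; try y_p = Ae^(2x).
Substitute: A·(4 + (-3)·2 + (0)) = A·-2 = 3, so A = -3/2.
General solution: y = C₁ + C₂e^(3x) - (3/2)e^(2x).


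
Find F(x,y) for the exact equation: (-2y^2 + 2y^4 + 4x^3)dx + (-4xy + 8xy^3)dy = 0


Check exactness: ∂M/∂y = -4y + 8y^3 and ∂N/∂x = -4y + 8y^3; equal, so the equation is exact.
Integrate M with respect to x (treating y as constant): ∫M dx = -2xy^2 + 2xy^4 + x^4 + h(y).
Differentiate w.r.t. y and set equal to N: all terms match, so h'(y) = 0 and h is a constant absorbed into C.
General solution: -2xy^2 + 2xy^4 + x^4 = C.


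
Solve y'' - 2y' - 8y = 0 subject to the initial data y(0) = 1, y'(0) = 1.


Characteristic roots of r² - 2r - 8 = 0 are 4, -2.
General solution y = c₁ e^(4x) + c₂ e^(-2x).
Apply y(0) = 1: c₁ + c₂ = 1. Apply y'(0) = 1: 4 c₁ - 2 c₂ = 1.
Solve: c₁ = 1/2, c₂ = 1/2.
Particular solution: y = (1/2)e^(4x) + (1/2)e^(-2x).


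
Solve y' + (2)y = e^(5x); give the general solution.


P(x) = 2 ⇒ μ = e^(2x).
(μ y)' = e^(7x) ⇒ μ y = e^(7x)/7 + C.
Divide by μ: y = (1/7)e^(5x) + Ce^(-2x).


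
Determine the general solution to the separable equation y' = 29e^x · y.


Separate variables: dy/y = 29e^x dx.
Integrate: ln|y| = 29e^x + C₀.
Exponentiate: y = Ce^(29e^x).


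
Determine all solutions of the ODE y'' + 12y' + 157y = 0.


Characteristic equation: r² + 12r + 157 = 0.
Discriminant is negative; roots r = -6 ± 11i (complex conjugate pair).
General solution uses e^(α x)(C₁ cos(β x) + C₂ sin(β x)): y = e^(-6x)(C₁cos(11x) + C₂sin(11x)).


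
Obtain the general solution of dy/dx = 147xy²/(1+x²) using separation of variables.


Separate: dy/y² = 147x/(1+x²) dx.
Integrate LHS: ∫ dy/y² = -1/y.
Integrate RHS via u = 1+x²: (147/2)ln(1+x²) + C.
Result: -1/y = (147/2)ln(1+x²) + C.


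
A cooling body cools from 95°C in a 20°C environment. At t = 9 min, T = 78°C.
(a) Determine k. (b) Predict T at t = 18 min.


Newton's law: T(t) = T_a + (T₀ - T_a)e^(-kt).
(a) Use T(9) = 78: (78 - 20)/(95 - 20) = e^(-k·9), so k = -ln(0.773)/9 ≈ 0.0286.
(b) Apply k to t = 18: T(18) = 20 + (75)e^(-0.514) ≈ 64.9°C.


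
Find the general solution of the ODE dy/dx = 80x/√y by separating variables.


Separate: √y dy = 80x dx.
Integrate: (2/3)y^(3/2) = 40x² + C.


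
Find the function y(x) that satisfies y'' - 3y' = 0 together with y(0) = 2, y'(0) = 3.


Characteristic roots of r² - 3r = 0 are 0, 3.
General solution y = c₁ + c₂ e^(3x).
Apply y(0) = 2: c₁ + c₂ = 2. Apply y'(0) = 3: 0 c₁ + 3 c₂ = 3.
Solve: c₁ = 1, c₂ = 1.
Particular solution: y = 1 + e^(3x).


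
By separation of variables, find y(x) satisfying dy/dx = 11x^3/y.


Separate variables: y dy = 11x^3 dx.
Integrate both sides: y²/2 = (11/4)x^4 + C₀.
Multiply by 2: y² = (11/2)x^4 + C.


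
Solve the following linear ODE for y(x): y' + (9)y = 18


P(x) = 9, Q(x) = 18; integrating factor μ = e^(9x).
(μ y)' = 18e^(9x) ⇒ μ y = 2e^(9x) + C.
Divide by μ: y = 2 + Ce^(-9x).


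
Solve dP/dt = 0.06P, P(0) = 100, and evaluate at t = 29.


The ODE dP/dt = 0.06P has solution P(t) = P(0)e^(0.06t).
Substitute P(0) = 100 and t = 29: P(29) = 100 e^(1.74) ≈ 570.


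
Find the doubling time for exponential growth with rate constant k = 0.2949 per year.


Exponential growth: P(t) = P₀ e^(0.2949t). Set P(t)/P₀ = 2: e^(0.2949t) = 2.
Solve: t = ln(2)/0.2949 ≈ 2.35 years.


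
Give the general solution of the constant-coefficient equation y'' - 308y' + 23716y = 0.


Characteristic equation: r² - 308r + 23716 = 0, i.e. (r - 154)² = 0.
Repeated root r = 154; include an x factor for the second linearly independent solution.
General solution: y = (C₁ + C₂x)e^(154x).


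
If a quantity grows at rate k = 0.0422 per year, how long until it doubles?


Exponential growth: P(t) = P₀ e^(0.0422t). Set P(t)/P₀ = 2: e^(0.0422t) = 2.
Solve: t = ln(2)/0.0422 ≈ 16.43 years.


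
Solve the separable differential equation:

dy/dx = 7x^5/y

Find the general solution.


Separate variables: y dy = 7x^5 dx.
Integrate both sides: y²/2 = (7/6)x^6 + C₀.
Multiply by 2: y² = (7/3)x^6 + C.


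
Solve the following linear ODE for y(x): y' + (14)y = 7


P(x) = 14, Q(x) = 7; integrating factor μ = e^(14x).
(μ y)' = 7e^(14x) ⇒ μ y = (1/2)e^(14x) + C.
Divide by μ: y = 1/2 + Ce^(-14x).


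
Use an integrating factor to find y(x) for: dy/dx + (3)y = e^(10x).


P(x) = 3 ⇒ μ = e^(3x).
(μ y)' = e^(13x) ⇒ μ y = e^(13x)/13 + C.
Divide by μ: y = (1/13)e^(10x) + Ce^(-3x).


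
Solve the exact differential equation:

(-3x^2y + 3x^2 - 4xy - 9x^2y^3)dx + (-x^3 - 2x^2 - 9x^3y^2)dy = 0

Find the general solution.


Check exactness: ∂M/∂y = -3x^2 - 4x - 27x^2y^2 and ∂N/∂x = -3x^2 - 4x - 27x^2y^2; equal, so the equation is exact.
Integrate M with respect to x (treating y as constant): ∫M dx = -x^3y + x^3 - 2x^2y - 3x^3y^3 + h(y).
Differentiate w.r.t. y and set equal to N: all terms match, so h'(y) = 0 and h is a constant absorbed into C.
General solution: -x^3y + x^3 - 2x^2y - 3x^3y^3 = C.


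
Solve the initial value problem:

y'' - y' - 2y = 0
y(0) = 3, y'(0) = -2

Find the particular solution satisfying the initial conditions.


Characteristic roots of r² - r - 2 = 0 are -1, 2.
General solution y = c₁ e^(-x) + c₂ e^(2x).
Apply y(0) = 3: c₁ + c₂ = 3. Apply y'(0) = -2: -1 c₁ + 2 c₂ = -2.
Solve: c₁ = 8/3, c₂ = 1/3.
Particular solution: y = (8/3)e^(-x) + (1/3)e^(2x).


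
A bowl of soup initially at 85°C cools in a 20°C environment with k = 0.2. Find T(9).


Newton's law: dT/dt = -k(T - T_a) has solution T(t) = T_a + (T₀ - T_a)e^(-kt).
Plug in T_a = 20, T₀ = 85, k = 0.2, t = 9: T(9) = 20 + (65)e^(-1.80) ≈ 30.7°C.


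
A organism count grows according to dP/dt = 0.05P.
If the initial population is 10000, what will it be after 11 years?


The ODE dP/dt = 0.05P has solution P(t) = P(0)e^(0.05t).
Substitute P(0) = 10000 and t = 11: P(11) = 10000 e^(0.55) ≈ 17333.


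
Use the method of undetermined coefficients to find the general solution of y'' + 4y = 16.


Homogeneous part: r² + 4 = 0 ⇒ r = ±2i, so y_h = C₁cos(2x) + C₂sin(2x).
Try constant y_p = A; plug in: 4A = 16 ⇒ A = 4.
General solution: y = C₁cos(2x) + C₂sin(2x) + 4.


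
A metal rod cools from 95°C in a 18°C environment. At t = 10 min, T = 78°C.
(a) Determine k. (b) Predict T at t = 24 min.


Newton's law: T(t) = T_a + (T₀ - T_a)e^(-kt).
(a) Use T(10) = 78: (78 - 18)/(95 - 18) = e^(-k·10), so k = -ln(0.779)/10 ≈ 0.0249.
(b) Apply k to t = 24: T(24) = 18 + (77)e^(-0.599) ≈ 60.3°C.


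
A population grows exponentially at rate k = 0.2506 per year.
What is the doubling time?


Exponential growth: P(t) = P₀ e^(0.2506t). Set P(t)/P₀ = 2: e^(0.2506t) = 2.
Solve: t = ln(2)/0.2506 ≈ 2.77 years.


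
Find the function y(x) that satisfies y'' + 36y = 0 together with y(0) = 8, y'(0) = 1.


Characteristic roots of r² + 36 = 0 are ±6i, so y = C₁cos(6x) + C₂sin(6x).
Apply y(0) = 8: C₁ = 8. Differentiate and apply y'(0) = 1: 6·C₂ = 1, so C₂ = 1/6.
Particular solution: y = 8cos(6x) + (1/6)sin(6x).


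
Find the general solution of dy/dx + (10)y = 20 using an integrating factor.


P(x) = 10, Q(x) = 20; integrating factor μ = e^(10x).
(μ y)' = 20e^(10x) ⇒ μ y = 2e^(10x) + C.
Divide by μ: y = 2 + Ce^(-10x).


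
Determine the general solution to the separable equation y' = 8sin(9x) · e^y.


Separate: e^(-y) dy = 8sin(9x) dx.
Integrate: -e^(-y) = -(8/9)cos(9x) + C₀.
Rearrange: e^(-y) = (8/9)cos(9x) + C.


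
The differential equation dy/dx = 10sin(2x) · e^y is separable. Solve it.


Separate: e^(-y) dy = 10sin(2x) dx.
Integrate: -e^(-y) = -5cos(2x) + C₀.
Rearrange: e^(-y) = 5cos(2x) + C.


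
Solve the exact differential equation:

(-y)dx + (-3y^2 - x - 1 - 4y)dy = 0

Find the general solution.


Check exactness: ∂M/∂y = -1 and ∂N/∂x = -1; equal, so the equation is exact.
Integrate M with respect to x (treating y as constant): ∫M dx = -xy + h(y).
Differentiate w.r.t. y and set equal to N: the x-dependent terms already match, leaving h'(y) = -3y^2 - 1 - 4y. Integrate: h(y) = -y^3 - y - 2y^2.
So F(x,y) = -y^3 - xy - y - 2y^2.
General solution: -y^3 - xy - y - 2y^2 = C.


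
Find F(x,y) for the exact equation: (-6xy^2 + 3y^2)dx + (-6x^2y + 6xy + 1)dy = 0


Check exactness: ∂M/∂y = -12xy + 6y and ∂N/∂x = -12xy + 6y; equal, so the equation is exact.
Integrate M with respect to x (treating y as constant): ∫M dx = -3x^2y^2 + 3xy^2 + h(y).
Differentiate w.r.t. y and set equal to N: the x-dependent terms already match, leaving h'(y) = 1. Integrate: h(y) = y.
So F(x,y) = -3x^2y^2 + 3xy^2 + y.
General solution: -3x^2y^2 + 3xy^2 + y = C.


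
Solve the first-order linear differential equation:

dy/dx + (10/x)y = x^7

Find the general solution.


P(x) = 10/x ⇒ μ = x^10.
(x^10 y)' = x^17 ⇒ x^10 y = x^18/(18) + C.
Solve for y: y = (1/18)x^8 + C/x^10.


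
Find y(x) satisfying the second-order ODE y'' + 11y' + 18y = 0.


Characteristic equation: r² + 11r + 18 = 0.
Factor: (r + 2)(r + 9) = 0 ⇒ r = -2, -9 (distinct real).
General solution: y = C₁e^(-2x) + C₂e^(-9x).


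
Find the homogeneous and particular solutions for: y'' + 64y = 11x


Homogeneous: r² + 64 = 0 ⇒ r = ±8i, y_h = C₁cos(8x) + C₂sin(8x).
Polynomial forcing; try y_p = Ax + B. Then y_p'' + 64 y_p = 64(Ax + B) = 11x, so B = 0 and A = 11/64.
General solution: y = C₁cos(8x) + C₂sin(8x) + (11/64)x.


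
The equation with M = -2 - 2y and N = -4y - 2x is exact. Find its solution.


Check exactness: ∂M/∂y = -2 and ∂N/∂x = -2; equal, so the equation is exact.
Integrate M with respect to x (treating y as constant): ∫M dx = -2x - 2xy + h(y).
Differentiate w.r.t. y and set equal to N: the x-dependent terms already match, leaving h'(y) = -4y. Integrate: h(y) = -2y^2.
So F(x,y) = -2y^2 - 2x - 2xy.
General solution: -2y^2 - 2x - 2xy = C.


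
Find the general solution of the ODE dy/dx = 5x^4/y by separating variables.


Separate variables: y dy = 5x^4 dx.
Integrate both sides: y²/2 = x^5 + C₀.
Multiply by 2: y² = 2x^5 + C.


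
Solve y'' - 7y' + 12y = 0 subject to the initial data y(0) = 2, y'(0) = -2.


Characteristic roots of r² - 7r + 12 = 0 are 4, 3.
General solution y = c₁ e^(4x) + c₂ e^(3x).
Apply y(0) = 2: c₁ + c₂ = 2. Apply y'(0) = -2: 4 c₁ + 3 c₂ = -2.
Solve: c₁ = -8, c₂ = 10.
Particular solution: y = -8e^(4x) + 10e^(3x).


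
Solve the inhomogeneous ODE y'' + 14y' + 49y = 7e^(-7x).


Characteristic polynomial (r + 7)² = 0; repeated root r = -7.
y_h = (C₁ + C₂x)e^(-7x). Forcing matches the repeated root (resonance), so try y_p = Ax² e^(-7x).
Substitute and solve for A: 2A = 7, so A = 7/2.
General solution: y = (C₁ + C₂x + (7/2)x²)e^(-7x).


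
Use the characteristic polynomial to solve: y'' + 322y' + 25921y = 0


Characteristic equation: r² + 322r + 25921 = 0, i.e. (r + 161)² = 0.
Repeated root r = -161; include an x factor for the second linearly independent solution.
General solution: y = (C₁ + C₂x)e^(-161x).


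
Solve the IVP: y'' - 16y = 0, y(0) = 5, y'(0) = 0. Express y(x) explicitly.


Characteristic roots of r² - 16 = 0 are 4, -4.
General solution y = c₁ e^(4x) + c₂ e^(-4x).
Apply y(0) = 5: c₁ + c₂ = 5. Apply y'(0) = 0: 4 c₁ - 4 c₂ = 0.
Solve: c₁ = 5/2, c₂ = 5/2.
Particular solution: y = (5/2)e^(4x) + (5/2)e^(-4x).


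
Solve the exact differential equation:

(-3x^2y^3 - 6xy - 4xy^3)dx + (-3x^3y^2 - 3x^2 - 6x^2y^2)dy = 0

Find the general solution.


Check exactness: ∂M/∂y = -9x^2y^2 - 6x - 12xy^2 and ∂N/∂x = -9x^2y^2 - 6x - 12xy^2; equal, so the equation is exact.
Integrate M with respect to x (treating y as constant): ∫M dx = -x^3y^3 - 3x^2y - 2x^2y^3 + h(y).
Differentiate w.r.t. y and set equal to N: all terms match, so h'(y) = 0 and h is a constant absorbed into C.
General solution: -x^3y^3 - 3x^2y - 2x^2y^3 = C.


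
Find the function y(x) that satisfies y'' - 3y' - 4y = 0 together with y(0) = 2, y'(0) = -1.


Characteristic roots of r² - 3r - 4 = 0 are 4, -1.
General solution y = c₁ e^(4x) + c₂ e^(-x).
Apply y(0) = 2: c₁ + c₂ = 2. Apply y'(0) = -1: 4 c₁ - 1 c₂ = -1.
Solve: c₁ = 1/5, c₂ = 9/5.
Particular solution: y = (1/5)e^(4x) + (9/5)e^(-x).


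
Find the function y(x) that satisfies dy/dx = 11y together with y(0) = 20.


General solution of y' = 11y is y = Ce^(11x).
Apply y(0) = 20: C = 20.
Particular solution: y = 20e^(11x).


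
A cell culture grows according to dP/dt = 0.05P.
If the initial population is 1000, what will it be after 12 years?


The ODE dP/dt = 0.05P has solution P(t) = P(0)e^(0.05t).
Substitute P(0) = 1000 and t = 12: P(12) = 1000 e^(0.60) ≈ 1822.


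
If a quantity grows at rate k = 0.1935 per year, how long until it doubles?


Exponential growth: P(t) = P₀ e^(0.1935t). Set P(t)/P₀ = 2: e^(0.1935t) = 2.
Solve: t = ln(2)/0.1935 ≈ 3.58 years.


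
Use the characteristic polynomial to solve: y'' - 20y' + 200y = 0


Characteristic equation: r² - 20r + 200 = 0.
Discriminant is negative; roots r = 10 ± 10i (complex conjugate pair).
General solution uses e^(α x)(C₁ cos(β x) + C₂ sin(β x)): y = e^(10x)(C₁cos(10x) + C₂sin(10x)).


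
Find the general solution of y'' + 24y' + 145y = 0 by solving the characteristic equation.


Characteristic equation: r² + 24r + 145 = 0.
Discriminant is negative; roots r = -12 ± 1i (complex conjugate pair).
General solution uses e^(α x)(C₁ cos(β x) + C₂ sin(β x)): y = e^(-12x)(C₁cos(x) + C₂sin(x)).


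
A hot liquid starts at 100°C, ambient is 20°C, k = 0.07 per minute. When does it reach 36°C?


From T(t) = T_a + (T₀ - T_a)e^(-kt), set T(t) = 36:
(36 - 20) / (100 - 20) = e^(-0.07t), so t = -ln(0.200)/0.07 ≈ 23.0 minutes.


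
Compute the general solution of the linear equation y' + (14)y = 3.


P(x) = 14, Q(x) = 3; integrating factor μ = e^(14x).
(μ y)' = 3e^(14x) ⇒ μ y = (3/14)e^(14x) + C.
Divide by μ: y = 3/14 + Ce^(-14x).


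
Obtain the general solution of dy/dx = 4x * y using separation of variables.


Separate variables: dy/y = 4x dx.
Integrate: ln|y| = 2x^2 + C₀.
Exponentiate: y = Ce^(2x^2).


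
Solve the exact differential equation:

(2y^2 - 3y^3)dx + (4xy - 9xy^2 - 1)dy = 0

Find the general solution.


Check exactness: ∂M/∂y = 4y - 9y^2 and ∂N/∂x = 4y - 9y^2; equal, so the equation is exact.
Integrate M with respect to x (treating y as constant): ∫M dx = 2xy^2 - 3xy^3 + h(y).
Differentiate w.r.t. y and set equal to N: the x-dependent terms already match, leaving h'(y) = -1. Integrate: h(y) = -y.
So F(x,y) = 2xy^2 - 3xy^3 - y.
General solution: 2xy^2 - 3xy^3 - y = C.


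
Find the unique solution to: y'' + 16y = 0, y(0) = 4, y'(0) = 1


Characteristic roots of r² + 16 = 0 are ±4i, so y = C₁cos(4x) + C₂sin(4x).
Apply y(0) = 4: C₁ = 4. Differentiate and apply y'(0) = 1: 4·C₂ = 1, so C₂ = 1/4.
Particular solution: y = 4cos(4x) + (1/4)sin(4x).


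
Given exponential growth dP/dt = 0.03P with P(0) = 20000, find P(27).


The ODE dP/dt = 0.03P has solution P(t) = P(0)e^(0.03t).
Substitute P(0) = 20000 and t = 27: P(27) = 20000 e^(0.81) ≈ 44958.


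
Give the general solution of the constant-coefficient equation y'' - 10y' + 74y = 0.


Characteristic equation: r² - 10r + 74 = 0.
Discriminant is negative; roots r = 5 ± 7i (complex conjugate pair).
General solution uses e^(α x)(C₁ cos(β x) + C₂ sin(β x)): y = e^(5x)(C₁cos(7x) + C₂sin(7x)).


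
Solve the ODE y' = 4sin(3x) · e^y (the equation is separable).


Separate: e^(-y) dy = 4sin(3x) dx.
Integrate: -e^(-y) = -(4/3)cos(3x) + C₀.
Rearrange: e^(-y) = (4/3)cos(3x) + C.


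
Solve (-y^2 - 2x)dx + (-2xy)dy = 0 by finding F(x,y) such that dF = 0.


Check exactness: ∂M/∂y = -2y and ∂N/∂x = -2y; equal, so the equation is exact.
Integrate M with respect to x (treating y as constant): ∫M dx = -xy^2 - x^2 + h(y).
Differentiate w.r.t. y and set equal to N: all terms match, so h'(y) = 0 and h is a constant absorbed into C.
General solution: -xy^2 - x^2 = C.


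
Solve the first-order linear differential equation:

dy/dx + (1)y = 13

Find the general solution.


P(x) = 1, Q(x) = 13; integrating factor μ = e^(x).
(μ y)' = 13e^(x) ⇒ μ y = 13e^(x) + C.
Divide by μ: y = 13 + Ce^(-x).


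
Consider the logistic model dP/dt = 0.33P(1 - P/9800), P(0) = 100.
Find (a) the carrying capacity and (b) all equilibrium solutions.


Logistic ODE dP/dt = 0.33P(1 - P/9800) has equilibria where dP/dt = 0, i.e. P = 0 or P = 9800.
The coefficient (1 - P/K) = 0 when P = K, identifying K = 9800 as the carrying capacity.
(a) K = 9800; (b) equilibria P = 0 and P = 9800.


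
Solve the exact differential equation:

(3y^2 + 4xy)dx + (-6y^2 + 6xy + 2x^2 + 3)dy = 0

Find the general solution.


Check exactness: ∂M/∂y = 6y + 4x and ∂N/∂x = 6y + 4x; equal, so the equation is exact.
Integrate M with respect to x (treating y as constant): ∫M dx = 3xy^2 + 2x^2y + h(y).
Differentiate w.r.t. y and set equal to N: the x-dependent terms already match, leaving h'(y) = -6y^2 + 3. Integrate: h(y) = -2y^3 + 3y.
So F(x,y) = -2y^3 + 3xy^2 + 2x^2y + 3y.
General solution: -2y^3 + 3xy^2 + 2x^2y + 3y = C.


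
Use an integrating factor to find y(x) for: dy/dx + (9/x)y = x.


P(x) = 9/x ⇒ μ = x^9.
(x^9 y)' = x^10 ⇒ x^9 y = x^11/(11) + C.
Solve for y: y = (1/11)x^2 + C/x^9.


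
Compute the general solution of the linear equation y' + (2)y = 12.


P(x) = 2, Q(x) = 12; integrating factor μ = e^(2x).
(μ y)' = 12e^(2x) ⇒ μ y = 6e^(2x) + C.
Divide by μ: y = 6 + Ce^(-2x).


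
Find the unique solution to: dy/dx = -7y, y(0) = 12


General solution of y' = -7y is y = Ce^(-7x).
Apply y(0) = 12: C = 12.
Particular solution: y = 12e^(-7x).


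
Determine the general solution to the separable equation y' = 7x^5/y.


Separate variables: y dy = 7x^5 dx.
Integrate both sides: y²/2 = (7/6)x^6 + C₀.
Multiply by 2: y² = (7/3)x^6 + C.


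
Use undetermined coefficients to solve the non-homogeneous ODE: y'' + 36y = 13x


Homogeneous: r² + 36 = 0 ⇒ r = ±6i, y_h = C₁cos(6x) + C₂sin(6x).
Polynomial forcing; try y_p = Ax + B. Then y_p'' + 36 y_p = 36(Ax + B) = 13x, so B = 0 and A = 13/36.
General solution: y = C₁cos(6x) + C₂sin(6x) + (13/36)x.


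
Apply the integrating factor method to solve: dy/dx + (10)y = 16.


P(x) = 10, Q(x) = 16; integrating factor μ = e^(10x).
(μ y)' = 16e^(10x) ⇒ μ y = (8/5)e^(10x) + C.
Divide by μ: y = 8/5 + Ce^(-10x).


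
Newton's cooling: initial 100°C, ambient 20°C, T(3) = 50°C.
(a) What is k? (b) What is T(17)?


Newton's law: T(t) = T_a + (T₀ - T_a)e^(-kt).
(a) Use T(3) = 50: (50 - 20)/(100 - 20) = e^(-k·3), so k = -ln(0.375)/3 ≈ 0.3269.
(b) Apply k to t = 17: T(17) = 20 + (80)e^(-5.558) ≈ 20.3°C.


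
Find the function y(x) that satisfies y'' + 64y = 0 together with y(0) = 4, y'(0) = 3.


Characteristic roots of r² + 64 = 0 are ±8i, so y = C₁cos(8x) + C₂sin(8x).
Apply y(0) = 4: C₁ = 4. Differentiate and apply y'(0) = 3: 8·C₂ = 3, so C₂ = 3/8.
Particular solution: y = 4cos(8x) + (3/8)sin(8x).


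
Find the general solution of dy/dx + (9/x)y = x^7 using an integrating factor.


P(x) = 9/x ⇒ μ = x^9.
(x^9 y)' = x^16 ⇒ x^9 y = x^17/(17) + C.
Solve for y: y = (1/17)x^8 + C/x^9.


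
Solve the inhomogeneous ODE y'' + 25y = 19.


Homogeneous part: r² + 25 = 0 ⇒ r = ±5i, so y_h = C₁cos(5x) + C₂sin(5x).
Try constant y_p = A; plug in: 25A = 19 ⇒ A = 19/25.
General solution: y = C₁cos(5x) + C₂sin(5x) + 19/25.


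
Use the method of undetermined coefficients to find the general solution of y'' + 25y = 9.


Homogeneous part: r² + 25 = 0 ⇒ r = ±5i, so y_h = C₁cos(5x) + C₂sin(5x).
Try constant y_p = A; plug in: 25A = 9 ⇒ A = 9/25.
General solution: y = C₁cos(5x) + C₂sin(5x) + 9/25.


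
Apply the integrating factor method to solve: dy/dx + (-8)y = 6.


P(x) = -8 ⇒ μ = e^(-8x).
(μ y)' = 6e^(-8x) ⇒ μ y = -(3/4)e^(-8x) + C.
Divide by μ: y = -3/4 + Ce^(8x).


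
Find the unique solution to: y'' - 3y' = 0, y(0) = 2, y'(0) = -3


Characteristic roots of r² - 3r = 0 are 0, 3.
General solution y = c₁ + c₂ e^(3x).
Apply y(0) = 2: c₁ + c₂ = 2. Apply y'(0) = -3: 0 c₁ + 3 c₂ = -3.
Solve: c₁ = 3, c₂ = -1.
Particular solution: y = 3 - e^(3x).


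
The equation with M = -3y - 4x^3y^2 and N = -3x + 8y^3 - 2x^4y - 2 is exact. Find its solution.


Check exactness: ∂M/∂y = -3 - 8x^3y and ∂N/∂x = -3 - 8x^3y; equal, so the equation is exact.
Integrate M with respect to x (treating y as constant): ∫M dx = -3xy - x^4y^2 + h(y).
Differentiate w.r.t. y and set equal to N: the x-dependent terms already match, leaving h'(y) = 8y^3 - 2. Integrate: h(y) = 2y^4 - 2y.
So F(x,y) = -3xy + 2y^4 - x^4y^2 - 2y.
General solution: -3xy + 2y^4 - x^4y^2 - 2y = C.


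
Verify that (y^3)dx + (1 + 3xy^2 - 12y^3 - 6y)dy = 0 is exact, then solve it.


Check exactness: ∂M/∂y = 3y^2 and ∂N/∂x = 3y^2; equal, so the equation is exact.
Integrate M with respect to x (treating y as constant): ∫M dx = xy^3 + h(y).
Differentiate w.r.t. y and set equal to N: the x-dependent terms already match, leaving h'(y) = 1 - 12y^3 - 6y. Integrate: h(y) = y - 3y^4 - 3y^2.
So F(x,y) = y + xy^3 - 3y^4 - 3y^2.
General solution: y + xy^3 - 3y^4 - 3y^2 = C.
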